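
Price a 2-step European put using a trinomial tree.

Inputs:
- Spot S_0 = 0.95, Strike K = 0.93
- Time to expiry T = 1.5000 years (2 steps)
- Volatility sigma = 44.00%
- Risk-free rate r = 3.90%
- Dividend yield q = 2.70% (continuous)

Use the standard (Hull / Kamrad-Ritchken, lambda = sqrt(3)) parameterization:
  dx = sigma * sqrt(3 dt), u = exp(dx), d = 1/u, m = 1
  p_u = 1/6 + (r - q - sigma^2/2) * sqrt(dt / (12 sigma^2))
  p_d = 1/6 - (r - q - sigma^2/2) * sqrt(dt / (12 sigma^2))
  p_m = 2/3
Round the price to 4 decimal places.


dt = T/N = 0.750000; dx = sigma*sqrt(3*dt) = 0.660000
u = exp(dx) = 1.934792; d = 1/u = 0.516851
p_u = 0.118485, p_m = 0.666667, p_d = 0.214848
Discount per step: exp(-r*dt) = 0.971174
Stock lattice S(k, j) with j the centered position index:
  k=0: S(0,+0) = 0.9500
  k=1: S(1,-1) = 0.4910; S(1,+0) = 0.9500; S(1,+1) = 1.8381
  k=2: S(2,-2) = 0.2538; S(2,-1) = 0.4910; S(2,+0) = 0.9500; S(2,+1) = 1.8381; S(2,+2) = 3.5563
Terminal payoffs V(N, j) = max(K - S_T, 0):
  V(2,-2) = 0.676221; V(2,-1) = 0.438991; V(2,+0) = 0.000000; V(2,+1) = 0.000000; V(2,+2) = 0.000000
Backward induction: V(k, j) = exp(-r*dt) * [p_u * V(k+1, j+1) + p_m * V(k+1, j) + p_d * V(k+1, j-1)]
  V(1,-1) = exp(-r*dt) * [p_u*0.000000 + p_m*0.438991 + p_d*0.676221] = 0.425322
  V(1,+0) = exp(-r*dt) * [p_u*0.000000 + p_m*0.000000 + p_d*0.438991] = 0.091598
  V(1,+1) = exp(-r*dt) * [p_u*0.000000 + p_m*0.000000 + p_d*0.000000] = 0.000000
  V(0,+0) = exp(-r*dt) * [p_u*0.000000 + p_m*0.091598 + p_d*0.425322] = 0.148050

Answer: Price = V(0,0) = 0.1481


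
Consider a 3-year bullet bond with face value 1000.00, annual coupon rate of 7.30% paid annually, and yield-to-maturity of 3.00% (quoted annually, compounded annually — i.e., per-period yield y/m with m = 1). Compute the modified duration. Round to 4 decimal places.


Answer: Modified duration = 2.7304

Derivation:
Coupon per period c = face * coupon_rate / m = 73.000000
Periods per year m = 1; per-period yield y/m = 0.030000
Number of cashflows N = 3
Cashflows (t years, CF_t, discount factor 1/(1+y/m)^(m*t), PV):
  t = 1.0000: CF_t = 73.000000, DF = 0.970874, PV = 70.873786
  t = 2.0000: CF_t = 73.000000, DF = 0.942596, PV = 68.809501
  t = 3.0000: CF_t = 1073.000000, DF = 0.915142, PV = 981.947000
Price P = sum_t PV_t = 1121.630288
First compute Macaulay numerator sum_t t * PV_t:
  t * PV_t at t = 1.0000: 70.873786
  t * PV_t at t = 2.0000: 137.619003
  t * PV_t at t = 3.0000: 2945.841001
Macaulay duration D = 3154.333791 / 1121.630288 = 2.812276
Modified duration = D / (1 + y/m) = 2.812276 / (1 + 0.030000) = 2.730365


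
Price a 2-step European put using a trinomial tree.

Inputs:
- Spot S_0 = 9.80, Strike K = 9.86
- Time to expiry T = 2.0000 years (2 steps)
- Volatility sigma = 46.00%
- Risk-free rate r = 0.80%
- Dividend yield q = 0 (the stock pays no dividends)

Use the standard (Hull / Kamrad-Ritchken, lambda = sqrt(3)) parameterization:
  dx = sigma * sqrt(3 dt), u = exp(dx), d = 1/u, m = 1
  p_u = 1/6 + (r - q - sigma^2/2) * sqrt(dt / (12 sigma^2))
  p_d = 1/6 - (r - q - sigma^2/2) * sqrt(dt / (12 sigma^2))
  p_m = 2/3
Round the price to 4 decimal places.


Answer: Price = V(0,0) = 2.0602

Derivation:
dt = T/N = 1.000000; dx = sigma*sqrt(3*dt) = 0.796743
u = exp(dx) = 2.218305; d = 1/u = 0.450795
p_u = 0.105292, p_m = 0.666667, p_d = 0.228042
Discount per step: exp(-r*dt) = 0.992032
Stock lattice S(k, j) with j the centered position index:
  k=0: S(0,+0) = 9.8000
  k=1: S(1,-1) = 4.4178; S(1,+0) = 9.8000; S(1,+1) = 21.7394
  k=2: S(2,-2) = 1.9915; S(2,-1) = 4.4178; S(2,+0) = 9.8000; S(2,+1) = 21.7394; S(2,+2) = 48.2246
Terminal payoffs V(N, j) = max(K - S_T, 0):
  V(2,-2) = 7.868485; V(2,-1) = 5.442212; V(2,+0) = 0.060000; V(2,+1) = 0.000000; V(2,+2) = 0.000000
Backward induction: V(k, j) = exp(-r*dt) * [p_u * V(k+1, j+1) + p_m * V(k+1, j) + p_d * V(k+1, j-1)]
  V(1,-1) = exp(-r*dt) * [p_u*0.060000 + p_m*5.442212 + p_d*7.868485] = 5.385543
  V(1,+0) = exp(-r*dt) * [p_u*0.000000 + p_m*0.060000 + p_d*5.442212] = 1.270843
  V(1,+1) = exp(-r*dt) * [p_u*0.000000 + p_m*0.000000 + p_d*0.060000] = 0.013573
  V(0,+0) = exp(-r*dt) * [p_u*0.013573 + p_m*1.270843 + p_d*5.385543] = 2.060237


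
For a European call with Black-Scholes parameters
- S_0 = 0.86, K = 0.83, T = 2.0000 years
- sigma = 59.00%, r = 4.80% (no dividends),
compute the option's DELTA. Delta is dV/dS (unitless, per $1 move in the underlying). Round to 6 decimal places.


d1 = 0.5748019351; d2 = -0.2595840667
phi(d1) = 0.3381934650; exp(-qT) = 1.0000000000; exp(-rT) = 0.9084640161
N(d1) = 0.7172873711
Delta = exp(-qT) * N(d1) = 1.0000000000 * 0.7172873711 = 0.717287

Answer: Delta = 0.717287


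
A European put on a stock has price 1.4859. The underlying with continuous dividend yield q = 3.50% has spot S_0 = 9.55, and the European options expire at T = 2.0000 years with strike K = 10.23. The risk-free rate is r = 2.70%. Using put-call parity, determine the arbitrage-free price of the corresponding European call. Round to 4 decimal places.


Answer: Call price = 0.6980

Derivation:
Put-call parity: C - P = S_0 * exp(-qT) - K * exp(-rT).
S_0 * exp(-qT) = 9.5500 * 0.93239382 = 8.90436098
K * exp(-rT) = 10.2300 * 0.94743211 = 9.69223045
C = P + S*exp(-qT) - K*exp(-rT)
C = 1.4859 + 8.90436098 - 9.69223045 = 0.6980


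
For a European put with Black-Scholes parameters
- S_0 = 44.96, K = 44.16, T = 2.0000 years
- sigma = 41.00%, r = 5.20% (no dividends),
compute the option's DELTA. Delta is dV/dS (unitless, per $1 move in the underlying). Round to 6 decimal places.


d1 = 0.5002414913; d2 = -0.0795860692
phi(d1) = 0.3520228087; exp(-qT) = 1.0000000000; exp(-rT) = 0.9012252974
N(-d1) = 0.3084525231
Delta = -exp(-qT) * N(-d1) = -1.0000000000 * 0.3084525231 = -0.308453

Answer: Delta = -0.308453


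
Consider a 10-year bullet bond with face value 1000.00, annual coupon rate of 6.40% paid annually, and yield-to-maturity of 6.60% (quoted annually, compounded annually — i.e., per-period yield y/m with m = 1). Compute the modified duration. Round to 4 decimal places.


Answer: Modified duration = 7.1914

Derivation:
Coupon per period c = face * coupon_rate / m = 64.000000
Periods per year m = 1; per-period yield y/m = 0.066000
Number of cashflows N = 10
Cashflows (t years, CF_t, discount factor 1/(1+y/m)^(m*t), PV):
  t = 1.0000: CF_t = 64.000000, DF = 0.938086, PV = 60.037523
  t = 2.0000: CF_t = 64.000000, DF = 0.880006, PV = 56.320378
  t = 3.0000: CF_t = 64.000000, DF = 0.825521, PV = 52.833376
  t = 4.0000: CF_t = 64.000000, DF = 0.774410, PV = 49.562266
  t = 5.0000: CF_t = 64.000000, DF = 0.726464, PV = 46.493683
  t = 6.0000: CF_t = 64.000000, DF = 0.681486, PV = 43.615087
  t = 7.0000: CF_t = 64.000000, DF = 0.639292, PV = 40.914716
  t = 8.0000: CF_t = 64.000000, DF = 0.599711, PV = 38.381535
  t = 9.0000: CF_t = 64.000000, DF = 0.562581, PV = 36.005192
  t = 10.0000: CF_t = 1064.000000, DF = 0.527750, PV = 561.525626
Price P = sum_t PV_t = 985.689383
First compute Macaulay numerator sum_t t * PV_t:
  t * PV_t at t = 1.0000: 60.037523
  t * PV_t at t = 2.0000: 112.640757
  t * PV_t at t = 3.0000: 158.500127
  t * PV_t at t = 4.0000: 198.249064
  t * PV_t at t = 5.0000: 232.468415
  t * PV_t at t = 6.0000: 261.690524
  t * PV_t at t = 7.0000: 286.403012
  t * PV_t at t = 8.0000: 307.052278
  t * PV_t at t = 9.0000: 324.046728
  t * PV_t at t = 10.0000: 5615.256265
Macaulay duration D = 7556.344694 / 985.689383 = 7.666051
Modified duration = D / (1 + y/m) = 7.666051 / (1 + 0.066000) = 7.191417


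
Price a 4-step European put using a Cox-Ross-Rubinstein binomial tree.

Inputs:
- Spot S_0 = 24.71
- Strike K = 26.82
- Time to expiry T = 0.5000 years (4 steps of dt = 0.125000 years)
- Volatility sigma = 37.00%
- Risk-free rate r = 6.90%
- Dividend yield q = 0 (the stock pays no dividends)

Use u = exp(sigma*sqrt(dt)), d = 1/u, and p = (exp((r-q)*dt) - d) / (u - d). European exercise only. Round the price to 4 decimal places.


Answer: Price = V(0,0) = 3.3784

Derivation:
dt = T/N = 0.125000
u = exp(sigma*sqrt(dt)) = 1.139757; d = 1/u = 0.877380
p = (exp((r-q)*dt) - d) / (u - d) = 0.500358
Discount per step: exp(-r*dt) = 0.991412
Stock lattice S(k, i) with i counting down-moves:
  k=0: S(0,0) = 24.7100
  k=1: S(1,0) = 28.1634; S(1,1) = 21.6801
  k=2: S(2,0) = 32.0994; S(2,1) = 24.7100; S(2,2) = 19.0217
  k=3: S(3,0) = 36.5855; S(3,1) = 28.1634; S(3,2) = 21.6801; S(3,3) = 16.6892
  k=4: S(4,0) = 41.6986; S(4,1) = 32.0994; S(4,2) = 24.7100; S(4,3) = 19.0217; S(4,4) = 14.6428
Terminal payoffs V(N, i) = max(K - S_T, 0):
  V(4,0) = 0.000000; V(4,1) = 0.000000; V(4,2) = 2.110000; V(4,3) = 7.798337; V(4,4) = 12.177196
Backward induction: V(k, i) = exp(-r*dt) * [p * V(k+1, i) + (1-p) * V(k+1, i+1)].
  V(3,0) = exp(-r*dt) * [p*0.000000 + (1-p)*0.000000] = 0.000000
  V(3,1) = exp(-r*dt) * [p*0.000000 + (1-p)*2.110000] = 1.045192
  V(3,2) = exp(-r*dt) * [p*2.110000 + (1-p)*7.798337] = 4.909605
  V(3,3) = exp(-r*dt) * [p*7.798337 + (1-p)*12.177196] = 9.900440
  V(2,0) = exp(-r*dt) * [p*0.000000 + (1-p)*1.045192] = 0.517737
  V(2,1) = exp(-r*dt) * [p*1.045192 + (1-p)*4.909605] = 2.950458
  V(2,2) = exp(-r*dt) * [p*4.909605 + (1-p)*9.900440] = 7.339659
  V(1,0) = exp(-r*dt) * [p*0.517737 + (1-p)*2.950458] = 1.718343
  V(1,1) = exp(-r*dt) * [p*2.950458 + (1-p)*7.339659] = 5.099317
  V(0,0) = exp(-r*dt) * [p*1.718343 + (1-p)*5.099317] = 3.378356


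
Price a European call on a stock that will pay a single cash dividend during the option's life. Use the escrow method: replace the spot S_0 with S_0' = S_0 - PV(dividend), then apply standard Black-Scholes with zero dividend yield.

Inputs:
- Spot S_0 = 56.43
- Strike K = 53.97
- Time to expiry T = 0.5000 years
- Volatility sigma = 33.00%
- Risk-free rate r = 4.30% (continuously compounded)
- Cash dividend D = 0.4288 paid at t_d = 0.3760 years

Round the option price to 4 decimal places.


PV(D) = D * exp(-r * t_d) = 0.4288 * 0.98396200 = 0.42192291
S_0' = S_0 - PV(D) = 56.4300 - 0.42192291 = 56.00807709
d1 = (ln(S_0'/K) + (r + sigma^2/2)*T) / (sigma*sqrt(T)) = 0.36766372
d2 = d1 - sigma*sqrt(T) = 0.13431848
exp(-rT) = 0.97872948
N(d1) = 0.64343800; N(d2) = 0.55342463
C = S_0' * N(d1) - K * exp(-rT) * N(d2) = 56.00807709 * 0.64343800 - 53.9700 * 0.97872948 * 0.55342463 = 6.8047

Answer: Price = 6.8047


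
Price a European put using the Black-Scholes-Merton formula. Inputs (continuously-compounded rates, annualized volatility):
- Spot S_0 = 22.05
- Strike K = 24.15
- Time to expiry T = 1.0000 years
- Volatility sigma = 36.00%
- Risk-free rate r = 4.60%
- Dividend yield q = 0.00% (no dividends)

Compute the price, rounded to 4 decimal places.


Answer: Price = 3.7542

Derivation:
d1 = (ln(S/K) + (r - q + 0.5*sigma^2) * T) / (sigma * sqrt(T)) = 0.05507839
d2 = d1 - sigma * sqrt(T) = -0.30492161
exp(-rT) = 0.95504196; exp(-qT) = 1.00000000
P = K * exp(-rT) * N(-d2) - S_0 * exp(-qT) * N(-d1)
N(-d1) = 0.47803800; N(-d2) = 0.61978707
P = 24.1500 * 0.95504196 * 0.61978707 - 22.0500 * 1.00000000 * 0.47803800 = 3.7542


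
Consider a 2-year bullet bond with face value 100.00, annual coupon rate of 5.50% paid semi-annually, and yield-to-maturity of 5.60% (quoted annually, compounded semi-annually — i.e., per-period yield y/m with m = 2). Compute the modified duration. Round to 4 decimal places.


Answer: Modified duration = 1.8687

Derivation:
Coupon per period c = face * coupon_rate / m = 2.750000
Periods per year m = 2; per-period yield y/m = 0.028000
Number of cashflows N = 4
Cashflows (t years, CF_t, discount factor 1/(1+y/m)^(m*t), PV):
  t = 0.5000: CF_t = 2.750000, DF = 0.972763, PV = 2.675097
  t = 1.0000: CF_t = 2.750000, DF = 0.946267, PV = 2.602235
  t = 1.5000: CF_t = 2.750000, DF = 0.920493, PV = 2.531357
  t = 2.0000: CF_t = 102.750000, DF = 0.895422, PV = 92.004564
Price P = sum_t PV_t = 99.813253
First compute Macaulay numerator sum_t t * PV_t:
  t * PV_t at t = 0.5000: 1.337549
  t * PV_t at t = 1.0000: 2.602235
  t * PV_t at t = 1.5000: 3.797035
  t * PV_t at t = 2.0000: 184.009128
Macaulay duration D = 191.745947 / 99.813253 = 1.921047
Modified duration = D / (1 + y/m) = 1.921047 / (1 + 0.028000) = 1.868723


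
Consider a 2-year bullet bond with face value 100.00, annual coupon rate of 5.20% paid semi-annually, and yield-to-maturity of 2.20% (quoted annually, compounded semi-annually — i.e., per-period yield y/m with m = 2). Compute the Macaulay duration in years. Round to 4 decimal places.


Coupon per period c = face * coupon_rate / m = 2.600000
Periods per year m = 2; per-period yield y/m = 0.011000
Number of cashflows N = 4
Cashflows (t years, CF_t, discount factor 1/(1+y/m)^(m*t), PV):
  t = 0.5000: CF_t = 2.600000, DF = 0.989120, PV = 2.571711
  t = 1.0000: CF_t = 2.600000, DF = 0.978358, PV = 2.543730
  t = 1.5000: CF_t = 2.600000, DF = 0.967713, PV = 2.516054
  t = 2.0000: CF_t = 102.600000, DF = 0.957184, PV = 98.207066
Price P = sum_t PV_t = 105.838561
Macaulay numerator sum_t t * PV_t:
  t * PV_t at t = 0.5000: 1.285856
  t * PV_t at t = 1.0000: 2.543730
  t * PV_t at t = 1.5000: 3.774080
  t * PV_t at t = 2.0000: 196.414133
Macaulay duration D = (sum_t t * PV_t) / P = 204.017799 / 105.838561 = 1.927632

Answer: Macaulay duration = 1.9276 years


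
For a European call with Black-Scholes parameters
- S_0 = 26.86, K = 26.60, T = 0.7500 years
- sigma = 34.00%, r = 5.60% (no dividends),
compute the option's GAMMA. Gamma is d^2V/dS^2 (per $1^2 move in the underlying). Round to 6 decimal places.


d1 = 0.3228983370; d2 = 0.0284496997
phi(d1) = 0.3786775600; exp(-qT) = 1.0000000000; exp(-rT) = 0.9588697806
Gamma = exp(-qT) * phi(d1) / (S * sigma * sqrt(T)) = 1.0000000000 * 0.3786775600 / (26.8600 * 0.3400 * 0.8660254038) = 0.047880

Answer: Gamma = 0.047880


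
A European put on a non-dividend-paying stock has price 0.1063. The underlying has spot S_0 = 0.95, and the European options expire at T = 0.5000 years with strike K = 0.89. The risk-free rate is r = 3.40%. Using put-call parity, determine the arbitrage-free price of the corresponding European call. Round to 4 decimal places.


Put-call parity: C - P = S_0 * exp(-qT) - K * exp(-rT).
S_0 * exp(-qT) = 0.9500 * 1.00000000 = 0.95000000
K * exp(-rT) = 0.8900 * 0.98314368 = 0.87499788
C = P + S*exp(-qT) - K*exp(-rT)
C = 0.1063 + 0.95000000 - 0.87499788 = 0.1813

Answer: Call price = 0.1813


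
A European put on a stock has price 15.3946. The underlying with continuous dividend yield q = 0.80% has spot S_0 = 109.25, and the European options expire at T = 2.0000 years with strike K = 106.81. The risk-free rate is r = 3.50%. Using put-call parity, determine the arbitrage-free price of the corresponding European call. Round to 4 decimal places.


Answer: Call price = 23.3215

Derivation:
Put-call parity: C - P = S_0 * exp(-qT) - K * exp(-rT).
S_0 * exp(-qT) = 109.2500 * 0.98412732 = 107.51590972
K * exp(-rT) = 106.8100 * 0.93239382 = 99.58898390
C = P + S*exp(-qT) - K*exp(-rT)
C = 15.3946 + 107.51590972 - 99.58898390 = 23.3215


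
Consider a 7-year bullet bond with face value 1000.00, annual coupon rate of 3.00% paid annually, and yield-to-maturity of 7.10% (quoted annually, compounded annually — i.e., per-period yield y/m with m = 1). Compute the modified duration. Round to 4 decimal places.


Answer: Modified duration = 5.9045

Derivation:
Coupon per period c = face * coupon_rate / m = 30.000000
Periods per year m = 1; per-period yield y/m = 0.071000
Number of cashflows N = 7
Cashflows (t years, CF_t, discount factor 1/(1+y/m)^(m*t), PV):
  t = 1.0000: CF_t = 30.000000, DF = 0.933707, PV = 28.011204
  t = 2.0000: CF_t = 30.000000, DF = 0.871808, PV = 26.154253
  t = 3.0000: CF_t = 30.000000, DF = 0.814013, PV = 24.420404
  t = 4.0000: CF_t = 30.000000, DF = 0.760050, PV = 22.801498
  t = 5.0000: CF_t = 30.000000, DF = 0.709664, PV = 21.289914
  t = 6.0000: CF_t = 30.000000, DF = 0.662618, PV = 19.878538
  t = 7.0000: CF_t = 1030.000000, DF = 0.618691, PV = 637.251592
Price P = sum_t PV_t = 779.807401
First compute Macaulay numerator sum_t t * PV_t:
  t * PV_t at t = 1.0000: 28.011204
  t * PV_t at t = 2.0000: 52.308505
  t * PV_t at t = 3.0000: 73.261212
  t * PV_t at t = 4.0000: 91.205990
  t * PV_t at t = 5.0000: 106.449568
  t * PV_t at t = 6.0000: 119.271225
  t * PV_t at t = 7.0000: 4460.761142
Macaulay duration D = 4931.268847 / 779.807401 = 6.323701
Modified duration = D / (1 + y/m) = 6.323701 / (1 + 0.071000) = 5.904483


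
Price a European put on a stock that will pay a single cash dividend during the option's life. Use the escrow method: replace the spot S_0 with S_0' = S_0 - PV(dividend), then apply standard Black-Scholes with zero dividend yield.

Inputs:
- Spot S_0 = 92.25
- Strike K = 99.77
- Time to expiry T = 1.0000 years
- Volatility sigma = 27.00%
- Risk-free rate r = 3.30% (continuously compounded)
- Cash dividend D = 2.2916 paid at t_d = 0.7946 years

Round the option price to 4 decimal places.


Answer: Price = 13.6046

Derivation:
PV(D) = D * exp(-r * t_d) = 2.2916 * 0.97411901 = 2.23229111
S_0' = S_0 - PV(D) = 92.2500 - 2.23229111 = 90.01770889
d1 = (ln(S_0'/K) + (r + sigma^2/2)*T) / (sigma*sqrt(T)) = -0.12374489
d2 = d1 - sigma*sqrt(T) = -0.39374489
exp(-rT) = 0.96753856
N(-d1) = 0.54924137; N(-d2) = 0.65311530
P = K * exp(-rT) * N(-d2) - S_0' * N(-d1) = 99.7700 * 0.96753856 * 0.65311530 - 90.01770889 * 0.54924137 = 13.6046


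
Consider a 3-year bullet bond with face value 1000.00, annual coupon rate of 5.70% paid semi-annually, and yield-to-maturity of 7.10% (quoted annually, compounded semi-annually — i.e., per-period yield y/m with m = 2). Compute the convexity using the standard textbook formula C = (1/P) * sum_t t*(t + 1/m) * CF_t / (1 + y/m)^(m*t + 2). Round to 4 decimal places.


Coupon per period c = face * coupon_rate / m = 28.500000
Periods per year m = 2; per-period yield y/m = 0.035500
Number of cashflows N = 6
Cashflows (t years, CF_t, discount factor 1/(1+y/m)^(m*t), PV):
  t = 0.5000: CF_t = 28.500000, DF = 0.965717, PV = 27.522936
  t = 1.0000: CF_t = 28.500000, DF = 0.932609, PV = 26.579368
  t = 1.5000: CF_t = 28.500000, DF = 0.900637, PV = 25.668149
  t = 2.0000: CF_t = 28.500000, DF = 0.869760, PV = 24.788169
  t = 2.5000: CF_t = 28.500000, DF = 0.839942, PV = 23.938357
  t = 3.0000: CF_t = 1028.500000, DF = 0.811147, PV = 834.264333
Price P = sum_t PV_t = 962.761312
Convexity numerator sum_t t*(t + 1/m) * CF_t / (1+y/m)^(m*t + 2):
  t = 0.5000: term = 12.834074
  t = 1.0000: term = 37.182253
  t = 1.5000: term = 71.815072
  t = 2.0000: term = 115.588398
  t = 2.5000: term = 167.438529
  t = 3.0000: term = 8169.449063
Convexity = (1/P) * sum = 8574.307390 / 962.761312 = 8.905953

Answer: Convexity = 8.9060


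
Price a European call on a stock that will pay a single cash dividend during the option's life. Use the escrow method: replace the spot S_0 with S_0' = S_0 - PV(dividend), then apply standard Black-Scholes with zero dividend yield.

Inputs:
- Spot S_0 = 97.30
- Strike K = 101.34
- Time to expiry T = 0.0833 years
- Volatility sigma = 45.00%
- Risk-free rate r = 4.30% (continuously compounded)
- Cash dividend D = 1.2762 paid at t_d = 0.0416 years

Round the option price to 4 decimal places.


Answer: Price = 3.0012

Derivation:
PV(D) = D * exp(-r * t_d) = 1.2762 * 0.99821280 = 1.27391917
S_0' = S_0 - PV(D) = 97.3000 - 1.27391917 = 96.02608083
d1 = (ln(S_0'/K) + (r + sigma^2/2)*T) / (sigma*sqrt(T)) = -0.32219006
d2 = d1 - sigma*sqrt(T) = -0.45206789
exp(-rT) = 0.99642451
N(d1) = 0.37365436; N(d2) = 0.32561004
C = S_0' * N(d1) - K * exp(-rT) * N(d2) = 96.02608083 * 0.37365436 - 101.3400 * 0.99642451 * 0.32561004 = 3.0012


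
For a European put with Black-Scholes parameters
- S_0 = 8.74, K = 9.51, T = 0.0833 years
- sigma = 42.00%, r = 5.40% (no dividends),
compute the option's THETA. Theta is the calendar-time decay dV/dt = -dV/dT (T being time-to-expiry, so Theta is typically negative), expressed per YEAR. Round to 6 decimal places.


Answer: Theta = -1.729859

Derivation:
d1 = -0.5988190301; d2 = -0.7200383355
phi(d1) = 0.3334605710; exp(-qT) = 1.0000000000; exp(-rT) = 0.9955119017
Theta = -S*exp(-qT)*phi(d1)*sigma/(2*sqrt(T)) + r*K*exp(-rT)*N(-d2) - q*S*exp(-qT)*N(-d1)
N(-d1) = 0.7253532147; N(-d2) = 0.7642493037; sqrt(T) = 0.2886173938
Term 1 = -8.7400 * 1.0000000000 * 0.3334605710 * 0.4200 / (2 * 0.2886173938) = -2.1205705032
Term 2 = 0.0540 * 9.5100 * 0.9955119017 * 0.7642493037 = 0.3907111319
Term 3 = 0 (no dividend yield, q = 0)
Theta = -2.1205705032 + (0.3907111319) + (0.0000000000) = -1.729859


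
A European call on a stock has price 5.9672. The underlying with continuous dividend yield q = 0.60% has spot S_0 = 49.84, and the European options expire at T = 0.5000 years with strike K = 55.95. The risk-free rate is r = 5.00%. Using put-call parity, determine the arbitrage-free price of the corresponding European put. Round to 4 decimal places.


Put-call parity: C - P = S_0 * exp(-qT) - K * exp(-rT).
S_0 * exp(-qT) = 49.8400 * 0.99700450 = 49.69070406
K * exp(-rT) = 55.9500 * 0.97530991 = 54.56858958
P = C - S*exp(-qT) + K*exp(-rT)
P = 5.9672 - 49.69070406 + 54.56858958 = 10.8451

Answer: Put price = 10.8451


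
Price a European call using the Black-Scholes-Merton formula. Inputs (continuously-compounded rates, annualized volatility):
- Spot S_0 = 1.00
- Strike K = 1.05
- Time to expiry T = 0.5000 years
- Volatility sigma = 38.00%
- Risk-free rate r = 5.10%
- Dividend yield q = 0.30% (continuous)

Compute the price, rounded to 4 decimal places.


Answer: Price = 0.0960

Derivation:
d1 = (ln(S/K) + (r - q + 0.5*sigma^2) * T) / (sigma * sqrt(T)) = 0.04209085
d2 = d1 - sigma * sqrt(T) = -0.22660973
exp(-rT) = 0.97482238; exp(-qT) = 0.99850112
C = S_0 * exp(-qT) * N(d1) - K * exp(-rT) * N(d2)
N(d1) = 0.51678686; N(d2) = 0.41036361
C = 1.0000 * 0.99850112 * 0.51678686 - 1.0500 * 0.97482238 * 0.41036361 = 0.0960


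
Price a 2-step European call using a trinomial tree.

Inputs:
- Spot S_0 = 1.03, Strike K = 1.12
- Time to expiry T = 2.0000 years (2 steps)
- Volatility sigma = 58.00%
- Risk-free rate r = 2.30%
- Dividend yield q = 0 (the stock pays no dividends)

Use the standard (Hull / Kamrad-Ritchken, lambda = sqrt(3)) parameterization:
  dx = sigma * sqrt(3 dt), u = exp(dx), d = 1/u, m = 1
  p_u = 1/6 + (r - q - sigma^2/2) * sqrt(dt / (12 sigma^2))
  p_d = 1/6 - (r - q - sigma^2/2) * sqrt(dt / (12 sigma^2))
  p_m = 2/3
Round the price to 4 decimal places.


Answer: Price = V(0,0) = 0.2593

Derivation:
dt = T/N = 1.000000; dx = sigma*sqrt(3*dt) = 1.004589
u = exp(dx) = 2.730786; d = 1/u = 0.366195
p_u = 0.094398, p_m = 0.666667, p_d = 0.238935
Discount per step: exp(-r*dt) = 0.977262
Stock lattice S(k, j) with j the centered position index:
  k=0: S(0,+0) = 1.0300
  k=1: S(1,-1) = 0.3772; S(1,+0) = 1.0300; S(1,+1) = 2.8127
  k=2: S(2,-2) = 0.1381; S(2,-1) = 0.3772; S(2,+0) = 1.0300; S(2,+1) = 2.8127; S(2,+2) = 7.6809
Terminal payoffs V(N, j) = max(S_T - K, 0):
  V(2,-2) = 0.000000; V(2,-1) = 0.000000; V(2,+0) = 0.000000; V(2,+1) = 1.692710; V(2,+2) = 6.560908
Backward induction: V(k, j) = exp(-r*dt) * [p_u * V(k+1, j+1) + p_m * V(k+1, j) + p_d * V(k+1, j-1)]
  V(1,-1) = exp(-r*dt) * [p_u*0.000000 + p_m*0.000000 + p_d*0.000000] = 0.000000
  V(1,+0) = exp(-r*dt) * [p_u*1.692710 + p_m*0.000000 + p_d*0.000000] = 0.156156
  V(1,+1) = exp(-r*dt) * [p_u*6.560908 + p_m*1.692710 + p_d*0.000000] = 1.708071
  V(0,+0) = exp(-r*dt) * [p_u*1.708071 + p_m*0.156156 + p_d*0.000000] = 0.259310


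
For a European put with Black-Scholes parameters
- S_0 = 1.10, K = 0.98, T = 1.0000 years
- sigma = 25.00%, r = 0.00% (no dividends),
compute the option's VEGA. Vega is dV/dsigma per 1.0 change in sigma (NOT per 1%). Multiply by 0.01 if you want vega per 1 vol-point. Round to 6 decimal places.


d1 = 0.5870515485; d2 = 0.3370515485
phi(d1) = 0.3357953797; exp(-qT) = 1.0000000000; exp(-rT) = 1.0000000000
Vega = S * exp(-qT) * phi(d1) * sqrt(T) = 1.1000 * 1.0000000000 * 0.3357953797 * 1.0000000000 = 0.369375

Answer: Vega = 0.369375


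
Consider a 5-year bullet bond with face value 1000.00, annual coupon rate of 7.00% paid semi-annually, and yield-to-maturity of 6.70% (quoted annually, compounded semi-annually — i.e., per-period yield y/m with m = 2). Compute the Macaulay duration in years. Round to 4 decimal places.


Coupon per period c = face * coupon_rate / m = 35.000000
Periods per year m = 2; per-period yield y/m = 0.033500
Number of cashflows N = 10
Cashflows (t years, CF_t, discount factor 1/(1+y/m)^(m*t), PV):
  t = 0.5000: CF_t = 35.000000, DF = 0.967586, PV = 33.865506
  t = 1.0000: CF_t = 35.000000, DF = 0.936222, PV = 32.767785
  t = 1.5000: CF_t = 35.000000, DF = 0.905876, PV = 31.705646
  t = 2.0000: CF_t = 35.000000, DF = 0.876512, PV = 30.677935
  t = 2.5000: CF_t = 35.000000, DF = 0.848101, PV = 29.683536
  t = 3.0000: CF_t = 35.000000, DF = 0.820611, PV = 28.721370
  t = 3.5000: CF_t = 35.000000, DF = 0.794011, PV = 27.790392
  t = 4.0000: CF_t = 35.000000, DF = 0.768274, PV = 26.889591
  t = 4.5000: CF_t = 35.000000, DF = 0.743371, PV = 26.017988
  t = 5.0000: CF_t = 1035.000000, DF = 0.719275, PV = 744.450010
Price P = sum_t PV_t = 1012.569759
Macaulay numerator sum_t t * PV_t:
  t * PV_t at t = 0.5000: 16.932753
  t * PV_t at t = 1.0000: 32.767785
  t * PV_t at t = 1.5000: 47.558468
  t * PV_t at t = 2.0000: 61.355870
  t * PV_t at t = 2.5000: 74.208841
  t * PV_t at t = 3.0000: 86.164111
  t * PV_t at t = 3.5000: 97.266373
  t * PV_t at t = 4.0000: 107.558364
  t * PV_t at t = 4.5000: 117.080948
  t * PV_t at t = 5.0000: 3722.250051
Macaulay duration D = (sum_t t * PV_t) / P = 4363.143563 / 1012.569759 = 4.308981

Answer: Macaulay duration = 4.3090 years


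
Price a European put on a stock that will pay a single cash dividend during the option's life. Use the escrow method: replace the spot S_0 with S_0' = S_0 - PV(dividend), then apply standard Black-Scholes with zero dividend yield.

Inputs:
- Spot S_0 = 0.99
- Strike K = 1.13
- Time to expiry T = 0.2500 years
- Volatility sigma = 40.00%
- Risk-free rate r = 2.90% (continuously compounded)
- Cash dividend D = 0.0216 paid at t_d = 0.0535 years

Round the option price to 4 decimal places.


PV(D) = D * exp(-r * t_d) = 0.0216 * 0.99844970 = 0.02156651
S_0' = S_0 - PV(D) = 0.9900 - 0.02156651 = 0.96843349
d1 = (ln(S_0'/K) + (r + sigma^2/2)*T) / (sigma*sqrt(T)) = -0.63521554
d2 = d1 - sigma*sqrt(T) = -0.83521554
exp(-rT) = 0.99277622
N(-d1) = 0.73735608; N(-d2) = 0.79820182
P = K * exp(-rT) * N(-d2) - S_0' * N(-d1) = 1.1300 * 0.99277622 * 0.79820182 - 0.96843349 * 0.73735608 = 0.1814

Answer: Price = 0.1814


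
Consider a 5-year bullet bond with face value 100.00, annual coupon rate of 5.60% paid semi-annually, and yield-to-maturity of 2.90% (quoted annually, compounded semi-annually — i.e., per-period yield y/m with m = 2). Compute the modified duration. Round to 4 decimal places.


Answer: Modified duration = 4.4046

Derivation:
Coupon per period c = face * coupon_rate / m = 2.800000
Periods per year m = 2; per-period yield y/m = 0.014500
Number of cashflows N = 10
Cashflows (t years, CF_t, discount factor 1/(1+y/m)^(m*t), PV):
  t = 0.5000: CF_t = 2.800000, DF = 0.985707, PV = 2.759980
  t = 1.0000: CF_t = 2.800000, DF = 0.971619, PV = 2.720533
  t = 1.5000: CF_t = 2.800000, DF = 0.957732, PV = 2.681649
  t = 2.0000: CF_t = 2.800000, DF = 0.944043, PV = 2.643321
  t = 2.5000: CF_t = 2.800000, DF = 0.930550, PV = 2.605540
  t = 3.0000: CF_t = 2.800000, DF = 0.917250, PV = 2.568300
  t = 3.5000: CF_t = 2.800000, DF = 0.904140, PV = 2.531592
  t = 4.0000: CF_t = 2.800000, DF = 0.891217, PV = 2.495408
  t = 4.5000: CF_t = 2.800000, DF = 0.878479, PV = 2.459742
  t = 5.0000: CF_t = 102.800000, DF = 0.865923, PV = 89.016928
Price P = sum_t PV_t = 112.482992
First compute Macaulay numerator sum_t t * PV_t:
  t * PV_t at t = 0.5000: 1.379990
  t * PV_t at t = 1.0000: 2.720533
  t * PV_t at t = 1.5000: 4.022473
  t * PV_t at t = 2.0000: 5.286641
  t * PV_t at t = 2.5000: 6.513850
  t * PV_t at t = 3.0000: 7.704899
  t * PV_t at t = 3.5000: 8.860571
  t * PV_t at t = 4.0000: 9.981633
  t * PV_t at t = 4.5000: 11.068839
  t * PV_t at t = 5.0000: 445.084638
Macaulay duration D = 502.624069 / 112.482992 = 4.468445
Modified duration = D / (1 + y/m) = 4.468445 / (1 + 0.014500) = 4.404579


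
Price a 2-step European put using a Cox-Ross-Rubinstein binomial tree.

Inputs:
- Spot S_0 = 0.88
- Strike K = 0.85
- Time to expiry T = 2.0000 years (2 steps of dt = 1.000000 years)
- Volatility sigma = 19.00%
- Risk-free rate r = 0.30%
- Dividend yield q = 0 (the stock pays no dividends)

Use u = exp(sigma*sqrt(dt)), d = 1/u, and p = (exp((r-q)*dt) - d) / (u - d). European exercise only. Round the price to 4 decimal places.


dt = T/N = 1.000000
u = exp(sigma*sqrt(dt)) = 1.209250; d = 1/u = 0.826959
p = (exp((r-q)*dt) - d) / (u - d) = 0.460502
Discount per step: exp(-r*dt) = 0.997004
Stock lattice S(k, i) with i counting down-moves:
  k=0: S(0,0) = 0.8800
  k=1: S(1,0) = 1.0641; S(1,1) = 0.7277
  k=2: S(2,0) = 1.2868; S(2,1) = 0.8800; S(2,2) = 0.6018
Terminal payoffs V(N, i) = max(K - S_T, 0):
  V(2,0) = 0.000000; V(2,1) = 0.000000; V(2,2) = 0.248202
Backward induction: V(k, i) = exp(-r*dt) * [p * V(k+1, i) + (1-p) * V(k+1, i+1)].
  V(1,0) = exp(-r*dt) * [p*0.000000 + (1-p)*0.000000] = 0.000000
  V(1,1) = exp(-r*dt) * [p*0.000000 + (1-p)*0.248202] = 0.133503
  V(0,0) = exp(-r*dt) * [p*0.000000 + (1-p)*0.133503] = 0.071809

Answer: Price = V(0,0) = 0.0718


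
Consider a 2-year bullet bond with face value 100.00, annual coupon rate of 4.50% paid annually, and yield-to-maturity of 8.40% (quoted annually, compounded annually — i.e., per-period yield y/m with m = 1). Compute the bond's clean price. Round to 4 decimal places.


Coupon per period c = face * coupon_rate / m = 4.500000
Periods per year m = 1; per-period yield y/m = 0.084000
Number of cashflows N = 2
Cashflows (t years, CF_t, discount factor 1/(1+y/m)^(m*t), PV):
  t = 1.0000: CF_t = 4.500000, DF = 0.922509, PV = 4.151292
  t = 2.0000: CF_t = 104.500000, DF = 0.851023, PV = 88.931932
Price P = sum_t PV_t = 93.083223

Answer: Price = 93.0832


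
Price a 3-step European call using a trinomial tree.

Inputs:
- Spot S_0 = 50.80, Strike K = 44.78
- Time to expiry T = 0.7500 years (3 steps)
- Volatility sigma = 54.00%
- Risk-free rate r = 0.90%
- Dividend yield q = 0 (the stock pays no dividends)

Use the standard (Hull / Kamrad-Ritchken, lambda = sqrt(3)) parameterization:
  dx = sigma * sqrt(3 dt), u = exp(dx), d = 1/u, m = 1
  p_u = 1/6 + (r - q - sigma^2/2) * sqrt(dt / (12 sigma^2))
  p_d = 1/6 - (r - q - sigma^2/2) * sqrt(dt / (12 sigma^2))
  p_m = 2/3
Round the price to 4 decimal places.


Answer: Price = V(0,0) = 12.2330

Derivation:
dt = T/N = 0.250000; dx = sigma*sqrt(3*dt) = 0.467654
u = exp(dx) = 1.596245; d = 1/u = 0.626470
p_u = 0.130101, p_m = 0.666667, p_d = 0.203232
Discount per step: exp(-r*dt) = 0.997753
Stock lattice S(k, j) with j the centered position index:
  k=0: S(0,+0) = 50.8000
  k=1: S(1,-1) = 31.8247; S(1,+0) = 50.8000; S(1,+1) = 81.0892
  k=2: S(2,-2) = 19.9372; S(2,-1) = 31.8247; S(2,+0) = 50.8000; S(2,+1) = 81.0892; S(2,+2) = 129.4382
  k=3: S(3,-3) = 12.4901; S(3,-2) = 19.9372; S(3,-1) = 31.8247; S(3,+0) = 50.8000; S(3,+1) = 81.0892; S(3,+2) = 129.4382; S(3,+3) = 206.6151
Terminal payoffs V(N, j) = max(S_T - K, 0):
  V(3,-3) = 0.000000; V(3,-2) = 0.000000; V(3,-1) = 0.000000; V(3,+0) = 6.020000; V(3,+1) = 36.309223; V(3,+2) = 84.658232; V(3,+3) = 161.835072
Backward induction: V(k, j) = exp(-r*dt) * [p_u * V(k+1, j+1) + p_m * V(k+1, j) + p_d * V(k+1, j-1)]
  V(2,-2) = exp(-r*dt) * [p_u*0.000000 + p_m*0.000000 + p_d*0.000000] = 0.000000
  V(2,-1) = exp(-r*dt) * [p_u*6.020000 + p_m*0.000000 + p_d*0.000000] = 0.781449
  V(2,+0) = exp(-r*dt) * [p_u*36.309223 + p_m*6.020000 + p_d*0.000000] = 8.717568
  V(2,+1) = exp(-r*dt) * [p_u*84.658232 + p_m*36.309223 + p_d*6.020000] = 36.361834
  V(2,+2) = exp(-r*dt) * [p_u*161.835072 + p_m*84.658232 + p_d*36.309223] = 84.682203
  V(1,-1) = exp(-r*dt) * [p_u*8.717568 + p_m*0.781449 + p_d*0.000000] = 1.651412
  V(1,+0) = exp(-r*dt) * [p_u*36.361834 + p_m*8.717568 + p_d*0.781449] = 10.677193
  V(1,+1) = exp(-r*dt) * [p_u*84.682203 + p_m*36.361834 + p_d*8.717568] = 36.946941
  V(0,+0) = exp(-r*dt) * [p_u*36.946941 + p_m*10.677193 + p_d*1.651412] = 12.233033


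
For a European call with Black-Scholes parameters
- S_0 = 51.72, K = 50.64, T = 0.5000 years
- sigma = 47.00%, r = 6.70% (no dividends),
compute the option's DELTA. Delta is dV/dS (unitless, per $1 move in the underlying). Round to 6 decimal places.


Answer: Delta = 0.629477

Derivation:
d1 = 0.3304679371; d2 = -0.0018722501
phi(d1) = 0.3777423000; exp(-qT) = 1.0000000000; exp(-rT) = 0.9670549112
N(d1) = 0.6294767922
Delta = exp(-qT) * N(d1) = 1.0000000000 * 0.6294767922 = 0.629477


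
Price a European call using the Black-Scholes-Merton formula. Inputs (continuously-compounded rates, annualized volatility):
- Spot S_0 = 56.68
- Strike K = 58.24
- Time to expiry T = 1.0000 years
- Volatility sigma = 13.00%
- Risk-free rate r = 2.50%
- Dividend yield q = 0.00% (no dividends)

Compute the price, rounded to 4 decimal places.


Answer: Price = 2.8800

Derivation:
d1 = (ln(S/K) + (r - q + 0.5*sigma^2) * T) / (sigma * sqrt(T)) = 0.04845393
d2 = d1 - sigma * sqrt(T) = -0.08154607
exp(-rT) = 0.97530991; exp(-qT) = 1.00000000
C = S_0 * exp(-qT) * N(d1) - K * exp(-rT) * N(d2)
N(d1) = 0.51932276; N(d2) = 0.46750384
C = 56.6800 * 1.00000000 * 0.51932276 - 58.2400 * 0.97530991 * 0.46750384 = 2.8800


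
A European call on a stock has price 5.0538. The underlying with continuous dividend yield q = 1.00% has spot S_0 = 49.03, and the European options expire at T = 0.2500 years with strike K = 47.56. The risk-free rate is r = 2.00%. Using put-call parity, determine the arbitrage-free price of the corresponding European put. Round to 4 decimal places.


Put-call parity: C - P = S_0 * exp(-qT) - K * exp(-rT).
S_0 * exp(-qT) = 49.0300 * 0.99750312 = 48.90757809
K * exp(-rT) = 47.5600 * 0.99501248 = 47.32279351
P = C - S*exp(-qT) + K*exp(-rT)
P = 5.0538 - 48.90757809 + 47.32279351 = 3.4690

Answer: Put price = 3.4690


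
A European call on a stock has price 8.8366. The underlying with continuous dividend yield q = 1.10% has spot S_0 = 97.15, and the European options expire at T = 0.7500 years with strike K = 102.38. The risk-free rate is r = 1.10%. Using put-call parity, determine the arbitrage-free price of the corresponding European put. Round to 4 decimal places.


Answer: Put price = 14.0236

Derivation:
Put-call parity: C - P = S_0 * exp(-qT) - K * exp(-rT).
S_0 * exp(-qT) = 97.1500 * 0.99178394 = 96.35180956
K * exp(-rT) = 102.3800 * 0.99178394 = 101.53883956
P = C - S*exp(-qT) + K*exp(-rT)
P = 8.8366 - 96.35180956 + 101.53883956 = 14.0236


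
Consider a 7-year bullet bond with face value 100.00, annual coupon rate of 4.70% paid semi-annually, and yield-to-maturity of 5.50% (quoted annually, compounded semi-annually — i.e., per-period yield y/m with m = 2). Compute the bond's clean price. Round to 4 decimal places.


Answer: Price = 95.4036

Derivation:
Coupon per period c = face * coupon_rate / m = 2.350000
Periods per year m = 2; per-period yield y/m = 0.027500
Number of cashflows N = 14
Cashflows (t years, CF_t, discount factor 1/(1+y/m)^(m*t), PV):
  t = 0.5000: CF_t = 2.350000, DF = 0.973236, PV = 2.287105
  t = 1.0000: CF_t = 2.350000, DF = 0.947188, PV = 2.225893
  t = 1.5000: CF_t = 2.350000, DF = 0.921838, PV = 2.166319
  t = 2.0000: CF_t = 2.350000, DF = 0.897166, PV = 2.108339
  t = 2.5000: CF_t = 2.350000, DF = 0.873154, PV = 2.051912
  t = 3.0000: CF_t = 2.350000, DF = 0.849785, PV = 1.996995
  t = 3.5000: CF_t = 2.350000, DF = 0.827041, PV = 1.943547
  t = 4.0000: CF_t = 2.350000, DF = 0.804906, PV = 1.891530
  t = 4.5000: CF_t = 2.350000, DF = 0.783364, PV = 1.840905
  t = 5.0000: CF_t = 2.350000, DF = 0.762398, PV = 1.791635
  t = 5.5000: CF_t = 2.350000, DF = 0.741993, PV = 1.743684
  t = 6.0000: CF_t = 2.350000, DF = 0.722134, PV = 1.697016
  t = 6.5000: CF_t = 2.350000, DF = 0.702807, PV = 1.651597
  t = 7.0000: CF_t = 102.350000, DF = 0.683997, PV = 70.007121
Price P = sum_t PV_t = 95.403597


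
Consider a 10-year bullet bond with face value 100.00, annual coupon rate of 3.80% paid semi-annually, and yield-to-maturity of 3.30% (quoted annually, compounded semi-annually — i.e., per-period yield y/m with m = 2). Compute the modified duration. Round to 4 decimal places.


Coupon per period c = face * coupon_rate / m = 1.900000
Periods per year m = 2; per-period yield y/m = 0.016500
Number of cashflows N = 20
Cashflows (t years, CF_t, discount factor 1/(1+y/m)^(m*t), PV):
  t = 0.5000: CF_t = 1.900000, DF = 0.983768, PV = 1.869159
  t = 1.0000: CF_t = 1.900000, DF = 0.967799, PV = 1.838818
  t = 1.5000: CF_t = 1.900000, DF = 0.952090, PV = 1.808970
  t = 2.0000: CF_t = 1.900000, DF = 0.936635, PV = 1.779607
  t = 2.5000: CF_t = 1.900000, DF = 0.921432, PV = 1.750720
  t = 3.0000: CF_t = 1.900000, DF = 0.906475, PV = 1.722302
  t = 3.5000: CF_t = 1.900000, DF = 0.891761, PV = 1.694345
  t = 4.0000: CF_t = 1.900000, DF = 0.877285, PV = 1.666842
  t = 4.5000: CF_t = 1.900000, DF = 0.863045, PV = 1.639786
  t = 5.0000: CF_t = 1.900000, DF = 0.849036, PV = 1.613169
  t = 5.5000: CF_t = 1.900000, DF = 0.835254, PV = 1.586983
  t = 6.0000: CF_t = 1.900000, DF = 0.821696, PV = 1.561223
  t = 6.5000: CF_t = 1.900000, DF = 0.808359, PV = 1.535881
  t = 7.0000: CF_t = 1.900000, DF = 0.795237, PV = 1.510951
  t = 7.5000: CF_t = 1.900000, DF = 0.782329, PV = 1.486425
  t = 8.0000: CF_t = 1.900000, DF = 0.769630, PV = 1.462297
  t = 8.5000: CF_t = 1.900000, DF = 0.757137, PV = 1.438560
  t = 9.0000: CF_t = 1.900000, DF = 0.744847, PV = 1.415209
  t = 9.5000: CF_t = 1.900000, DF = 0.732757, PV = 1.392237
  t = 10.0000: CF_t = 101.900000, DF = 0.720862, PV = 73.455873
Price P = sum_t PV_t = 104.229358
First compute Macaulay numerator sum_t t * PV_t:
  t * PV_t at t = 0.5000: 0.934579
  t * PV_t at t = 1.0000: 1.838818
  t * PV_t at t = 1.5000: 2.713456
  t * PV_t at t = 2.0000: 3.559214
  t * PV_t at t = 2.5000: 4.376800
  t * PV_t at t = 3.0000: 5.166906
  t * PV_t at t = 3.5000: 5.930209
  t * PV_t at t = 4.0000: 6.667370
  t * PV_t at t = 4.5000: 7.379037
  t * PV_t at t = 5.0000: 8.065843
  t * PV_t at t = 5.5000: 8.728409
  t * PV_t at t = 6.0000: 9.367339
  t * PV_t at t = 6.5000: 9.983228
  t * PV_t at t = 7.0000: 10.576654
  t * PV_t at t = 7.5000: 11.148184
  t * PV_t at t = 8.0000: 11.698373
  t * PV_t at t = 8.5000: 12.227763
  t * PV_t at t = 9.0000: 12.736885
  t * PV_t at t = 9.5000: 13.226256
  t * PV_t at t = 10.0000: 734.558730
Macaulay duration D = 880.884051 / 104.229358 = 8.451400
Modified duration = D / (1 + y/m) = 8.451400 / (1 + 0.016500) = 8.314216

Answer: Modified duration = 8.3142


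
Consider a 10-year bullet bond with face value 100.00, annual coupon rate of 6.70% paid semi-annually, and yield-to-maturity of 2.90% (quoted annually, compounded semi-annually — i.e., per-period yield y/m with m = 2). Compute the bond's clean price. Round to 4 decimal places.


Answer: Price = 132.7818

Derivation:
Coupon per period c = face * coupon_rate / m = 3.350000
Periods per year m = 2; per-period yield y/m = 0.014500
Number of cashflows N = 20
Cashflows (t years, CF_t, discount factor 1/(1+y/m)^(m*t), PV):
  t = 0.5000: CF_t = 3.350000, DF = 0.985707, PV = 3.302119
  t = 1.0000: CF_t = 3.350000, DF = 0.971619, PV = 3.254923
  t = 1.5000: CF_t = 3.350000, DF = 0.957732, PV = 3.208401
  t = 2.0000: CF_t = 3.350000, DF = 0.944043, PV = 3.162544
  t = 2.5000: CF_t = 3.350000, DF = 0.930550, PV = 3.117343
  t = 3.0000: CF_t = 3.350000, DF = 0.917250, PV = 3.072787
  t = 3.5000: CF_t = 3.350000, DF = 0.904140, PV = 3.028869
  t = 4.0000: CF_t = 3.350000, DF = 0.891217, PV = 2.985578
  t = 4.5000: CF_t = 3.350000, DF = 0.878479, PV = 2.942906
  t = 5.0000: CF_t = 3.350000, DF = 0.865923, PV = 2.900843
  t = 5.5000: CF_t = 3.350000, DF = 0.853547, PV = 2.859382
  t = 6.0000: CF_t = 3.350000, DF = 0.841347, PV = 2.818514
  t = 6.5000: CF_t = 3.350000, DF = 0.829322, PV = 2.778230
  t = 7.0000: CF_t = 3.350000, DF = 0.817469, PV = 2.738521
  t = 7.5000: CF_t = 3.350000, DF = 0.805785, PV = 2.699380
  t = 8.0000: CF_t = 3.350000, DF = 0.794268, PV = 2.660798
  t = 8.5000: CF_t = 3.350000, DF = 0.782916, PV = 2.622768
  t = 9.0000: CF_t = 3.350000, DF = 0.771726, PV = 2.585282
  t = 9.5000: CF_t = 3.350000, DF = 0.760696, PV = 2.548331
  t = 10.0000: CF_t = 103.350000, DF = 0.749823, PV = 77.494245
Price P = sum_t PV_t = 132.781765
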